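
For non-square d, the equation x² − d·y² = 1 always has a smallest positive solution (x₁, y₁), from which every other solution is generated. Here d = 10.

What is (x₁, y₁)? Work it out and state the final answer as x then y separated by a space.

19 6

[3; 6] for √10; ℓ=1 ⇒ convergent index 1
i=0: a=3 ⇒ p=3, q=1
i=1: a=6 ⇒ p=19, q=6
→ (19, 6).  Check: 19²=361, 10·6²=360, difference 1.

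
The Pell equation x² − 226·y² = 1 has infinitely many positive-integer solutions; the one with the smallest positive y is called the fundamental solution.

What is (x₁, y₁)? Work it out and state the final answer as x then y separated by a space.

451 30

d=226: √d = [15; 30] (ℓ=1, odd), read p_1/q_1
a_0=15:  p_0=15·1+0=15,  q_0=15·0+1=1
a_1=30:  p_1=30·15+1=451,  q_1=30·1+0=30
(x₁, y₁) = (451, 30);  451² − 226·30² = 1 ✓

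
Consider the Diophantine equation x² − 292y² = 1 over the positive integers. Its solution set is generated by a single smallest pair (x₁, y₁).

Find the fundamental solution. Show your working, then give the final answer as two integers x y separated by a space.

√292 → a₀=17, period (11,2,1,3,8,3,1,2,11,34); ℓ=10 even so k=9
a_0=17:  p_0=17·1+0=17,  q_0=17·0+1=1
…
a_3=1:  p_3=1·393+188=581,  q_3=1·23+11=34
a_4=3:  p_4=3·581+393=2136,  q_4=3·34+23=125
a_5=8:  p_5=8·2136+581=17669,  q_5=8·125+34=1034
a_6=3:  p_6=3·17669+2136=55143,  q_6=3·1034+125=3227
a_7=1:  p_7=1·55143+17669=72812,  q_7=1·3227+1034=4261
a_8=2:  p_8=2·72812+55143=200767,  q_8=2·4261+3227=11749
a_9=11:  p_9=11·200767+72812=2281249,  q_9=11·11749+4261=133500
fundamental: x₁=2281249, y₁=133500  (since 5204097000001 − 292·17822250000 = 1)

2281249 133500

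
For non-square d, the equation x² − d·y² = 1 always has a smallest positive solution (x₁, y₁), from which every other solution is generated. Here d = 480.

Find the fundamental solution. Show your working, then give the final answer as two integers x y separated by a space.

[21; 1,9,1,42] for √480; ℓ=4 ⇒ convergent index 3
a_0=21:  p_0=21·1+0=21,  q_0=21·0+1=1
a_1=1:  p_1=1·21+1=22,  q_1=1·1+0=1
a_2=9:  p_2=9·22+21=219,  q_2=9·1+1=10
a_3=1:  p_3=1·219+22=241,  q_3=1·10+1=11
fundamental: x₁=241, y₁=11  (since 58081 − 480·121 = 1)

241 11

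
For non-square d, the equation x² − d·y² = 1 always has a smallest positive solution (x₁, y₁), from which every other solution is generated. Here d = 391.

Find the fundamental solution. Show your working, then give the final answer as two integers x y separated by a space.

√391 = [19; 1,3,2,2,1,…,3,1,38, …], period ℓ=16 (even) → k=15
k=0  a_k=19  p_k/q_k = 19/1
k=1  a_k=1  p_k/q_k = 20/1
k=2  a_k=3  p_k/q_k = 79/4
…
k=7  a_k=2  p_k/q_k = 2709/137
k=8  a_k=19  p_k/q_k = 52519/2656
…
k=10  a_k=1  p_k/q_k = 160266/8105
k=11  a_k=1  p_k/q_k = 268013/13554
…
k=13  a_k=2  p_k/q_k = 1660597/83980
k=14  a_k=3  p_k/q_k = 5678083/287153
k=15  a_k=1  p_k/q_k = 7338680/371133
(x₁, y₁) = (7338680, 371133);  7338680² − 391·371133² = 1 ✓

7338680 371133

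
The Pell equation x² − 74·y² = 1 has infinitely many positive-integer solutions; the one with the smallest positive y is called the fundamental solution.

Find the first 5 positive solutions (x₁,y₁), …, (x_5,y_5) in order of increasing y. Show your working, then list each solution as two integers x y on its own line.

3699 430
27365201 3181140
202447753299 23534073290
1497708451540801 174105071018280
11080046922051092499 1288029291859162150

√74 → a₀=8, period (1,1,1,1,16); ℓ=5 odd so k=9
k=0  a_k=8  p_k/q_k = 8/1
k=1  a_k=1  p_k/q_k = 9/1
k=2  a_k=1  p_k/q_k = 17/2
…
k=4  a_k=1  p_k/q_k = 43/5
…
k=7  a_k=1  p_k/q_k = 1471/171
k=8  a_k=1  p_k/q_k = 2228/259
k=9  a_k=1  p_k/q_k = 3699/430
(x₁, y₁) = (3699, 430);  3699² − 74·430² = 1 ✓
n=2: (3699,430)∘(3699,430) = (3699·3699+74·430·430, 3699·430+430·3699) = (27365201,3181140)
n=3: (27365201,3181140)∘(3699,430) = (3699·27365201+74·430·3181140, 3699·3181140+430·27365201) = (202447753299,23534073290)
n=4: (202447753299,23534073290)∘(3699,430) = (3699·202447753299+74·430·23534073290, 3699·23534073290+430·202447753299) = (1497708451540801,174105071018280)
n=5: (1497708451540801,174105071018280)∘(3699,430) = (3699·1497708451540801+74·430·174105071018280, 3699·174105071018280+430·1497708451540801) = (11080046922051092499,1288029291859162150)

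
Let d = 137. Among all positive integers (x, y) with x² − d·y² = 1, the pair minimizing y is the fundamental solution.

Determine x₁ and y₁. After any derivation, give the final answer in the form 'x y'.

√137 = [11; 1,2,2,1,1,2,2,1,22, …], period ℓ=9 (odd) → k=17
k=0  a_k=11  p_k/q_k = 11/1
k=1  a_k=1  p_k/q_k = 12/1
k=2  a_k=2  p_k/q_k = 35/3
…
k=4  a_k=1  p_k/q_k = 117/10
k=5  a_k=1  p_k/q_k = 199/17
…
k=7  a_k=2  p_k/q_k = 1229/105
k=8  a_k=1  p_k/q_k = 1744/149
k=9  a_k=22  p_k/q_k = 39597/3383
…
k=11  a_k=2  p_k/q_k = 122279/10447
…
k=15  a_k=2  p_k/q_k = 1796332/153471
k=16  a_k=2  p_k/q_k = 4286741/366241
k=17  a_k=1  p_k/q_k = 6083073/519712
→ (6083073, 519712).  Check: 6083073²=37003777123329, 137·519712²=37003777123328, difference 1.

6083073 519712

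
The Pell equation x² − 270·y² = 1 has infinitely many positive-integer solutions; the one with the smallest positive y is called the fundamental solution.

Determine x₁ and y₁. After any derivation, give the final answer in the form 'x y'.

[16; 2,3,6,3,2,32] for √270; ℓ=6 ⇒ convergent index 5
k=0  a_k=16  p_k/q_k = 16/1
k=1  a_k=2  p_k/q_k = 33/2
k=2  a_k=3  p_k/q_k = 115/7
k=3  a_k=6  p_k/q_k = 723/44
k=4  a_k=3  p_k/q_k = 2284/139
k=5  a_k=2  p_k/q_k = 5291/322
fundamental: x₁=5291, y₁=322  (since 27994681 − 270·103684 = 1)

5291 322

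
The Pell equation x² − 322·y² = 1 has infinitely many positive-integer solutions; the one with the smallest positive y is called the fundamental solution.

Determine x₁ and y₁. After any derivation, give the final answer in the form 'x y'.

d=322: √d = [17; 1,16,1,34] (ℓ=4, even), read p_3/q_3
i=0: a=17 ⇒ p=17, q=1
…
i=2: a=16 ⇒ p=305, q=17
i=3: a=1 ⇒ p=323, q=18
fundamental: x₁=323, y₁=18  (since 104329 − 322·324 = 1)

323 18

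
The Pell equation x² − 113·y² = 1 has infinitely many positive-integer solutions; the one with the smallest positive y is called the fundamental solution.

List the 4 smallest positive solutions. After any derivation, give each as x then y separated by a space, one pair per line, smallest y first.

1204353 113296
2900932297217 272896754976
6987493029899166849 657328051091107760
16830816386073401651890177 1583310020631184911403584

d=113: √d = [10; 1,1,1,2,2,1,1,1,20] (ℓ=9, odd), read p_17/q_17
i=0: a=10 ⇒ p=10, q=1
i=1: a=1 ⇒ p=11, q=1
…
i=3: a=1 ⇒ p=32, q=3
i=4: a=2 ⇒ p=85, q=8
i=5: a=2 ⇒ p=202, q=19
…
i=10: a=1 ⇒ p=16785, q=1579
…
i=13: a=2 ⇒ p=131952, q=12413
i=14: a=2 ⇒ p=313483, q=29490
i=15: a=1 ⇒ p=445435, q=41903
i=16: a=1 ⇒ p=758918, q=71393
i=17: a=1 ⇒ p=1204353, q=113296
(x₁, y₁) = (1204353, 113296);  1204353² − 113·113296² = 1 ✓
(x_2, y_2) = (1204353·1204353 + 113·113296·113296, 1204353·113296 + 113296·1204353) = (2900932297217, 272896754976)
(x_3, y_3) = (1204353·2900932297217 + 113·113296·272896754976, 1204353·272896754976 + 113296·2900932297217) = (6987493029899166849, 657328051091107760)
(x_4, y_4) = (1204353·6987493029899166849 + 113·113296·657328051091107760, 1204353·657328051091107760 + 113296·6987493029899166849) = (16830816386073401651890177, 1583310020631184911403584)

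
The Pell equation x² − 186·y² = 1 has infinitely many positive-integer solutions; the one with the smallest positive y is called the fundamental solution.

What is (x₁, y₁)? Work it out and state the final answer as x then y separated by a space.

d=186: √d = [13; 1,1,1,3,4,3,1,1,1,26] (ℓ=10, even), read p_9/q_9
k=0  a_k=13  p_k/q_k = 13/1
…
k=7  a_k=1  p_k/q_k = 2714/199
k=8  a_k=1  p_k/q_k = 4787/351
k=9  a_k=1  p_k/q_k = 7501/550
→ (7501, 550).  Check: 7501²=56265001, 186·550²=56265000, difference 1.

7501 550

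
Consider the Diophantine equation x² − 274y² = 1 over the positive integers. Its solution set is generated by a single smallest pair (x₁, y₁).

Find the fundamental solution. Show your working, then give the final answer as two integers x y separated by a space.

3959299 239190

d=274: √d = [16; 1,1,4,4,1,1,32] (ℓ=7, odd), read p_13/q_13
a_0=16:  p_0=16·1+0=16,  q_0=16·0+1=1
a_1=1:  p_1=1·16+1=17,  q_1=1·1+0=1
a_2=1:  p_2=1·17+16=33,  q_2=1·1+1=2
…
a_4=4:  p_4=4·149+33=629,  q_4=4·9+2=38
a_5=1:  p_5=1·629+149=778,  q_5=1·38+9=47
…
a_7=32:  p_7=32·1407+778=45802,  q_7=32·85+47=2767
…
a_9=1:  p_9=1·47209+45802=93011,  q_9=1·2852+2767=5619
a_10=4:  p_10=4·93011+47209=419253,  q_10=4·5619+2852=25328
a_11=4:  p_11=4·419253+93011=1770023,  q_11=4·25328+5619=106931
a_12=1:  p_12=1·1770023+419253=2189276,  q_12=1·106931+25328=132259
a_13=1:  p_13=1·2189276+1770023=3959299,  q_13=1·132259+106931=239190
→ (3959299, 239190).  Check: 3959299²=15676048571401, 274·239190²=15676048571400, difference 1.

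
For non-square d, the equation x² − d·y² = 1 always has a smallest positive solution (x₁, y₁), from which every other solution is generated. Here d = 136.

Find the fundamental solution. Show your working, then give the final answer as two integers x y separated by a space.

35 3

√136 → a₀=11, period (1,1,1,22); ℓ=4 even so k=3
a_0=11:  p_0=11·1+0=11,  q_0=11·0+1=1
a_1=1:  p_1=1·11+1=12,  q_1=1·1+0=1
a_2=1:  p_2=1·12+11=23,  q_2=1·1+1=2
a_3=1:  p_3=1·23+12=35,  q_3=1·2+1=3
fundamental: x₁=35, y₁=3  (since 1225 − 136·9 = 1)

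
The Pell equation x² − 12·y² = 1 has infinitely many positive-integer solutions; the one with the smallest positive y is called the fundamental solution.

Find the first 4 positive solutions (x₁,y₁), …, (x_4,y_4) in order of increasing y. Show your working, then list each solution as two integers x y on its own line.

d=12: √d = [3; 2,6] (ℓ=2, even), read p_1/q_1
k=0  a_k=3  p_k/q_k = 3/1
k=1  a_k=2  p_k/q_k = 7/2
(x₁, y₁) = (7, 2);  7² − 12·2² = 1 ✓
n=2: (7,2)∘(7,2) = (7·7+12·2·2, 7·2+2·7) = (97,28)
n=3: (97,28)∘(7,2) = (7·97+12·2·28, 7·28+2·97) = (1351,390)
n=4: (1351,390)∘(7,2) = (7·1351+12·2·390, 7·390+2·1351) = (18817,5432)

7 2
97 28
1351 390
18817 5432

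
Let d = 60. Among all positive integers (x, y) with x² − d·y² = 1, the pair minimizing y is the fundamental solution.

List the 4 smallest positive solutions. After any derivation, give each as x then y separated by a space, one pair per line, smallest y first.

d=60: √d = [7; 1,2,1,14] (ℓ=4, even), read p_3/q_3
k=0  a_k=7  p_k/q_k = 7/1
k=1  a_k=1  p_k/q_k = 8/1
k=2  a_k=2  p_k/q_k = 23/3
k=3  a_k=1  p_k/q_k = 31/4
fundamental: x₁=31, y₁=4  (since 961 − 60·16 = 1)
n=2: (31,4)∘(31,4) = (31·31+60·4·4, 31·4+4·31) = (1921,248)
n=3: (1921,248)∘(31,4) = (31·1921+60·4·248, 31·248+4·1921) = (119071,15372)
n=4: (119071,15372)∘(31,4) = (31·119071+60·4·15372, 31·15372+4·119071) = (7380481,952816)

31 4
1921 248
119071 15372
7380481 952816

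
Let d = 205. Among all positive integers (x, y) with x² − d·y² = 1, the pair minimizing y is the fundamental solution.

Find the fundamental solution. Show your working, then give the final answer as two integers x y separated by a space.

√205 → a₀=14, period (3,6,1,4,1,6,3,28); ℓ=8 even so k=7
i=0: a=14 ⇒ p=14, q=1
i=1: a=3 ⇒ p=43, q=3
…
i=6: a=6 ⇒ p=12614, q=881
i=7: a=3 ⇒ p=39689, q=2772
(x₁, y₁) = (39689, 2772);  39689² − 205·2772² = 1 ✓

39689 2772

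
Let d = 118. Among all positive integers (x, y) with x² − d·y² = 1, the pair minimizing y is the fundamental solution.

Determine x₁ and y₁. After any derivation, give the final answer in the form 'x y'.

306917 28254

√118 = [10; 1,6,3,2,10,2,3,6,1,20, …], period ℓ=10 (even) → k=9
step 0: (10, 1)  from 10·(1,0) + (0,1)
…
step 3: (239, 22)  from 3·(76,7) + (11,1)
…
step 6: (12112, 1115)  from 2·(5779,532) + (554,51)
step 7: (42115, 3877)  from 3·(12112,1115) + (5779,532)
step 8: (264802, 24377)  from 6·(42115,3877) + (12112,1115)
step 9: (306917, 28254)  from 1·(264802,24377) + (42115,3877)
→ (306917, 28254).  Check: 306917²=94198044889, 118·28254²=94198044888, difference 1.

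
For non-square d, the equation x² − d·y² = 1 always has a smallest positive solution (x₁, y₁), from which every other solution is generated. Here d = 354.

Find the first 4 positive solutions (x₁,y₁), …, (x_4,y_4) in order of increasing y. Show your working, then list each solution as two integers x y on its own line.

√354 → a₀=18, period (1,4,2,2,18,2,2,4,1,36); ℓ=10 even so k=9
a_0=18:  p_0=18·1+0=18,  q_0=18·0+1=1
…
a_8=4:  p_8=4·47771+19210=210294,  q_8=4·2539+1021=11177
a_9=1:  p_9=1·210294+47771=258065,  q_9=1·11177+2539=13716
(x₁, y₁) = (258065, 13716);  258065² − 354·13716² = 1 ✓
(258065+13716√354)^2 = 133195088449 + 7079239080√354
(258065+13716√354)^3 = 68745981000924305 + 3653807666346684√354
(258065+13716√354)^4 = 35481863173873866451201 + 1885839750824434773840√354

258065 13716
133195088449 7079239080
68745981000924305 3653807666346684
35481863173873866451201 1885839750824434773840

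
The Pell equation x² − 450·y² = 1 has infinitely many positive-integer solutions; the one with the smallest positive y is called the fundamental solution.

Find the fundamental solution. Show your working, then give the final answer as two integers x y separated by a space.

[21; 4,1,2,4,2,1,4,42] for √450; ℓ=8 ⇒ convergent index 7
step 0: (21, 1)  from 21·(1,0) + (0,1)
step 1: (85, 4)  from 4·(21,1) + (1,0)
step 2: (106, 5)  from 1·(85,4) + (21,1)
…
step 4: (1294, 61)  from 4·(297,14) + (106,5)
step 5: (2885, 136)  from 2·(1294,61) + (297,14)
step 6: (4179, 197)  from 1·(2885,136) + (1294,61)
step 7: (19601, 924)  from 4·(4179,197) + (2885,136)
(x₁, y₁) = (19601, 924);  19601² − 450·924² = 1 ✓

19601 924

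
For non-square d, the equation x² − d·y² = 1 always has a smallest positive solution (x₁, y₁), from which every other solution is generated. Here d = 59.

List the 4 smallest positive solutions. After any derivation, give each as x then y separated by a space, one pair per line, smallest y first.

530 69
561799 73140
595506410 77528331
631236232801 82179957720

√59 = [7; 1,2,7,2,1,14, …], period ℓ=6 (even) → k=5
k=0  a_k=7  p_k/q_k = 7/1
k=1  a_k=1  p_k/q_k = 8/1
…
k=3  a_k=7  p_k/q_k = 169/22
k=4  a_k=2  p_k/q_k = 361/47
k=5  a_k=1  p_k/q_k = 530/69
fundamental: x₁=530, y₁=69  (since 280900 − 59·4761 = 1)
k=2:  x_2 = 530·530+59·69·69 = 561799,  y_2 = 530·69+69·530 = 73140
k=3:  x_3 = 530·561799+59·69·73140 = 595506410,  y_3 = 530·73140+69·561799 = 77528331
k=4:  x_4 = 530·595506410+59·69·77528331 = 631236232801,  y_4 = 530·77528331+69·595506410 = 82179957720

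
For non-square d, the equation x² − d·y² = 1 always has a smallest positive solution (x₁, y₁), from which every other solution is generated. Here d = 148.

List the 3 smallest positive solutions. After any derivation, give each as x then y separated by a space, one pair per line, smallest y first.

[12; 6,24] for √148; ℓ=2 ⇒ convergent index 1
i=0: a=12 ⇒ p=12, q=1
i=1: a=6 ⇒ p=73, q=6
fundamental: x₁=73, y₁=6  (since 5329 − 148·36 = 1)
k=2:  x_2 = 73·73+148·6·6 = 10657,  y_2 = 73·6+6·73 = 876
k=3:  x_3 = 73·10657+148·6·876 = 1555849,  y_3 = 73·876+6·10657 = 127890

73 6
10657 876
1555849 127890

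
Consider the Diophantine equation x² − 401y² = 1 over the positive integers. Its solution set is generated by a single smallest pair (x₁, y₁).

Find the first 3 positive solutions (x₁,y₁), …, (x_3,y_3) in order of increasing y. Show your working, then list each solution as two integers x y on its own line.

√401 = [20; 40, …], period ℓ=1 (odd) → k=1
k=0  a_k=20  p_k/q_k = 20/1
k=1  a_k=40  p_k/q_k = 801/40
→ (801, 40).  Check: 801²=641601, 401·40²=641600, difference 1.
(x_2, y_2) = (801·801 + 401·40·40, 801·40 + 40·801) = (1283201, 64080)
(x_3, y_3) = (801·1283201 + 401·40·64080, 801·64080 + 40·1283201) = (2055687201, 102656120)

801 40
1283201 64080
2055687201 102656120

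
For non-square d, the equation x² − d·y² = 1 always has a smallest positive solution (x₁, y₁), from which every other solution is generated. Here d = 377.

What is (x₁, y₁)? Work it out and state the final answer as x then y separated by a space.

233 12

d=377: √d = [19; 2,2,2,38] (ℓ=4, even), read p_3/q_3
a_0=19:  p_0=19·1+0=19,  q_0=19·0+1=1
a_1=2:  p_1=2·19+1=39,  q_1=2·1+0=2
a_2=2:  p_2=2·39+19=97,  q_2=2·2+1=5
a_3=2:  p_3=2·97+39=233,  q_3=2·5+2=12
(x₁, y₁) = (233, 12);  233² − 377·12² = 1 ✓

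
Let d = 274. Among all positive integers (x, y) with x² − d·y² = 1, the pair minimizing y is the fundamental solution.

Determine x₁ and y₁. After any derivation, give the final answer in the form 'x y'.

3959299 239190

d=274: √d = [16; 1,1,4,4,1,1,32] (ℓ=7, odd), read p_13/q_13
step 0: (16, 1)  from 16·(1,0) + (0,1)
step 1: (17, 1)  from 1·(16,1) + (1,0)
…
step 9: (93011, 5619)  from 1·(47209,2852) + (45802,2767)
…
step 12: (2189276, 132259)  from 1·(1770023,106931) + (419253,25328)
step 13: (3959299, 239190)  from 1·(2189276,132259) + (1770023,106931)
fundamental: x₁=3959299, y₁=239190  (since 15676048571401 − 274·57211856100 = 1)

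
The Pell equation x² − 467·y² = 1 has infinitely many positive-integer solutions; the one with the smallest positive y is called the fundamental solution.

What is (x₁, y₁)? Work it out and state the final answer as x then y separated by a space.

1625626 75225

√467 = [21; 1,1,1,1,3,…,1,1,42, …], period ℓ=14 (even) → k=13
step 0: (21, 1)  from 21·(1,0) + (0,1)
step 1: (22, 1)  from 1·(21,1) + (1,0)
step 2: (43, 2)  from 1·(22,1) + (21,1)
…
step 4: (108, 5)  from 1·(65,3) + (43,2)
step 5: (389, 18)  from 3·(108,5) + (65,3)
step 6: (1275, 59)  from 3·(389,18) + (108,5)
step 7: (27164, 1257)  from 21·(1275,59) + (389,18)
step 8: (82767, 3830)  from 3·(27164,1257) + (1275,59)
step 9: (275465, 12747)  from 3·(82767,3830) + (27164,1257)
…
step 12: (991929, 45901)  from 1·(633697,29324) + (358232,16577)
step 13: (1625626, 75225)  from 1·(991929,45901) + (633697,29324)
fundamental: x₁=1625626, y₁=75225  (since 2642659891876 − 467·5658800625 = 1)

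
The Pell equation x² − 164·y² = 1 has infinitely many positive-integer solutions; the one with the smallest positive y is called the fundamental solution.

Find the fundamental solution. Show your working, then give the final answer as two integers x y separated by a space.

2049 160

√164 → a₀=12, period (1,4,6,4,1,24); ℓ=6 even so k=5
i=0: a=12 ⇒ p=12, q=1
i=1: a=1 ⇒ p=13, q=1
i=2: a=4 ⇒ p=64, q=5
…
i=4: a=4 ⇒ p=1652, q=129
i=5: a=1 ⇒ p=2049, q=160
fundamental: x₁=2049, y₁=160  (since 4198401 − 164·25600 = 1)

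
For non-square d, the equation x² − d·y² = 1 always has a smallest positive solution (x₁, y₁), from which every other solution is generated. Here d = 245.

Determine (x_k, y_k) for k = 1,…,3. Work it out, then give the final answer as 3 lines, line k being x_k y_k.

51841 3312
5374978561 343394784
557288527109761 35603857991376

√245 → a₀=15, period (1,1,1,7,6,7,1,1,1,30); ℓ=10 even so k=9
k=0  a_k=15  p_k/q_k = 15/1
…
k=2  a_k=1  p_k/q_k = 31/2
k=3  a_k=1  p_k/q_k = 47/3
k=4  a_k=7  p_k/q_k = 360/23
k=5  a_k=6  p_k/q_k = 2207/141
k=6  a_k=7  p_k/q_k = 15809/1010
k=7  a_k=1  p_k/q_k = 18016/1151
k=8  a_k=1  p_k/q_k = 33825/2161
k=9  a_k=1  p_k/q_k = 51841/3312
fundamental: x₁=51841, y₁=3312  (since 2687489281 − 245·10969344 = 1)
(x_2, y_2) = (51841·51841 + 245·3312·3312, 51841·3312 + 3312·51841) = (5374978561, 343394784)
(x_3, y_3) = (51841·5374978561 + 245·3312·343394784, 51841·343394784 + 3312·5374978561) = (557288527109761, 35603857991376)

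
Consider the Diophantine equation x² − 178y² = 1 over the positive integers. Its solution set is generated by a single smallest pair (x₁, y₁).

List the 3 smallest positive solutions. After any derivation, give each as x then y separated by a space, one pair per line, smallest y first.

[13; 2,1,12,1,2,26] for √178; ℓ=6 ⇒ convergent index 5
k=0  a_k=13  p_k/q_k = 13/1
k=1  a_k=2  p_k/q_k = 27/2
k=2  a_k=1  p_k/q_k = 40/3
k=3  a_k=12  p_k/q_k = 507/38
k=4  a_k=1  p_k/q_k = 547/41
k=5  a_k=2  p_k/q_k = 1601/120
fundamental: x₁=1601, y₁=120  (since 2563201 − 178·14400 = 1)
(x_2, y_2) = (1601·1601 + 178·120·120, 1601·120 + 120·1601) = (5126401, 384240)
(x_3, y_3) = (1601·5126401 + 178·120·384240, 1601·384240 + 120·5126401) = (16414734401, 1230336360)

1601 120
5126401 384240
16414734401 1230336360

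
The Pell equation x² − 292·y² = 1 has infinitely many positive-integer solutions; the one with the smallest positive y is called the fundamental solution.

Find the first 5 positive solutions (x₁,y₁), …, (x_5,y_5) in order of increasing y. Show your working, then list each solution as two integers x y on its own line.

√292 → a₀=17, period (11,2,1,3,8,3,1,2,11,34); ℓ=10 even so k=9
a_0=17:  p_0=17·1+0=17,  q_0=17·0+1=1
…
a_2=2:  p_2=2·188+17=393,  q_2=2·11+1=23
a_3=1:  p_3=1·393+188=581,  q_3=1·23+11=34
a_4=3:  p_4=3·581+393=2136,  q_4=3·34+23=125
…
a_7=1:  p_7=1·55143+17669=72812,  q_7=1·3227+1034=4261
a_8=2:  p_8=2·72812+55143=200767,  q_8=2·4261+3227=11749
a_9=11:  p_9=11·200767+72812=2281249,  q_9=11·11749+4261=133500
fundamental: x₁=2281249, y₁=133500  (since 5204097000001 − 292·17822250000 = 1)
(2281249+133500√292)^2 = 10408194000001 + 609093483000√292
(2281249+133500√292)^3 = 47487364308614281249 + 2778987798000400500√292
(2281249+133500√292)^4 = 216661004683313632776000001 + 12679126270400622186966000√292
(2281249+133500√292)^5 = 988515400545561595548925838281249 + 57848488250447518938990000667500√292

2281249 133500
10408194000001 609093483000
47487364308614281249 2778987798000400500
216661004683313632776000001 12679126270400622186966000
988515400545561595548925838281249 57848488250447518938990000667500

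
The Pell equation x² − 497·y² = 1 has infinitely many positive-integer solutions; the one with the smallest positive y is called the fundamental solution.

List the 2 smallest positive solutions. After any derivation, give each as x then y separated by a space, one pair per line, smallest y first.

d=497: √d = [22; 3,2,2,5,6,5,2,2,3,44] (ℓ=10, even), read p_9/q_9
i=0: a=22 ⇒ p=22, q=1
i=1: a=3 ⇒ p=67, q=3
i=2: a=2 ⇒ p=156, q=7
i=3: a=2 ⇒ p=379, q=17
i=4: a=5 ⇒ p=2051, q=92
…
i=6: a=5 ⇒ p=65476, q=2937
i=7: a=2 ⇒ p=143637, q=6443
i=8: a=2 ⇒ p=352750, q=15823
i=9: a=3 ⇒ p=1201887, q=53912
fundamental: x₁=1201887, y₁=53912  (since 1444532360769 − 497·2906503744 = 1)
k=2:  x_2 = 1201887·1201887+497·53912·53912 = 2889064721537,  y_2 = 1201887·53912+53912·1201887 = 129592263888

1201887 53912
2889064721537 129592263888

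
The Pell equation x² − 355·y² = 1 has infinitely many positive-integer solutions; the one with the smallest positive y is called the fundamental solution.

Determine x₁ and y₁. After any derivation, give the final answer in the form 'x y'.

√355 = [18; 1,5,3,3,1,6,1,3,3,5,1,36, …], period ℓ=12 (even) → k=11
k=0  a_k=18  p_k/q_k = 18/1
…
k=2  a_k=5  p_k/q_k = 113/6
k=3  a_k=3  p_k/q_k = 358/19
…
k=6  a_k=6  p_k/q_k = 10457/555
…
k=9  a_k=3  p_k/q_k = 151391/8035
k=10  a_k=5  p_k/q_k = 803418/42641
k=11  a_k=1  p_k/q_k = 954809/50676
fundamental: x₁=954809, y₁=50676  (since 911660226481 − 355·2568056976 = 1)

954809 50676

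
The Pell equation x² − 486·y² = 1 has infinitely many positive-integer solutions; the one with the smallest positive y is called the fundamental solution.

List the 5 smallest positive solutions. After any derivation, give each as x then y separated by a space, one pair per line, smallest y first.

√486 → a₀=22, period (22,44); ℓ=2 even so k=1
a_0=22:  p_0=22·1+0=22,  q_0=22·0+1=1
a_1=22:  p_1=22·22+1=485,  q_1=22·1+0=22
fundamental: x₁=485, y₁=22  (since 235225 − 486·484 = 1)
k=2:  x_2 = 485·485+486·22·22 = 470449,  y_2 = 485·22+22·485 = 21340
k=3:  x_3 = 485·470449+486·22·21340 = 456335045,  y_3 = 485·21340+22·470449 = 20699778
k=4:  x_4 = 485·456335045+486·22·20699778 = 442644523201,  y_4 = 485·20699778+22·456335045 = 20078763320
k=5:  x_5 = 485·442644523201+486·22·20078763320 = 429364731169925,  y_5 = 485·20078763320+22·442644523201 = 19476379720622

485 22
470449 21340
456335045 20699778
442644523201 20078763320
429364731169925 19476379720622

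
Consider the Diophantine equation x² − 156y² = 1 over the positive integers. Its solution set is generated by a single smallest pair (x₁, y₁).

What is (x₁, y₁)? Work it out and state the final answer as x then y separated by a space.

√156 = [12; 2,24, …], period ℓ=2 (even) → k=1
step 0: (12, 1)  from 12·(1,0) + (0,1)
step 1: (25, 2)  from 2·(12,1) + (1,0)
→ (25, 2).  Check: 25²=625, 156·2²=624, difference 1.

25 2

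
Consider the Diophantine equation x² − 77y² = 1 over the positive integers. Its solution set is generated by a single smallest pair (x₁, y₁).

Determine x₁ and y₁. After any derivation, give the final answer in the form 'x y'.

√77 → a₀=8, period (1,3,2,3,1,16); ℓ=6 even so k=5
k=0  a_k=8  p_k/q_k = 8/1
…
k=2  a_k=3  p_k/q_k = 35/4
…
k=4  a_k=3  p_k/q_k = 272/31
k=5  a_k=1  p_k/q_k = 351/40
(x₁, y₁) = (351, 40);  351² − 77·40² = 1 ✓

351 40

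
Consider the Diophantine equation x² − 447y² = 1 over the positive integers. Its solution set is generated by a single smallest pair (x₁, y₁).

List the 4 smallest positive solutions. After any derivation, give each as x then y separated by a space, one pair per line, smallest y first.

d=447: √d = [21; 7,42] (ℓ=2, even), read p_1/q_1
step 0: (21, 1)  from 21·(1,0) + (0,1)
step 1: (148, 7)  from 7·(21,1) + (1,0)
fundamental: x₁=148, y₁=7  (since 21904 − 447·49 = 1)
n=2: (148,7)∘(148,7) = (148·148+447·7·7, 148·7+7·148) = (43807,2072)
n=3: (43807,2072)∘(148,7) = (148·43807+447·7·2072, 148·2072+7·43807) = (12966724,613305)
n=4: (12966724,613305)∘(148,7) = (148·12966724+447·7·613305, 148·613305+7·12966724) = (3838106497,181536208)

148 7
43807 2072
12966724 613305
3838106497 181536208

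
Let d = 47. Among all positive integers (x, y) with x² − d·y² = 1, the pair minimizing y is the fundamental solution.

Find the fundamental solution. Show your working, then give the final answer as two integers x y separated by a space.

√47 → a₀=6, period (1,5,1,12); ℓ=4 even so k=3
a_0=6:  p_0=6·1+0=6,  q_0=6·0+1=1
a_1=1:  p_1=1·6+1=7,  q_1=1·1+0=1
a_2=5:  p_2=5·7+6=41,  q_2=5·1+1=6
a_3=1:  p_3=1·41+7=48,  q_3=1·6+1=7
(x₁, y₁) = (48, 7);  48² − 47·7² = 1 ✓

48 7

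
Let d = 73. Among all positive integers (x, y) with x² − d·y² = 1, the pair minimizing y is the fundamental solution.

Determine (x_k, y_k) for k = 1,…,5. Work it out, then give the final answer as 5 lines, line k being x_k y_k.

2281249 267000
10408194000001 1218186966000
47487364308614281249 5557975596000801000
216661004683313632776000001 25358252540801244373932000
988515400545561595548925838281249 115696976500895037877980001335000

√73 → a₀=8, period (1,1,5,5,1,1,16); ℓ=7 odd so k=13
i=0: a=8 ⇒ p=8, q=1
…
i=2: a=1 ⇒ p=17, q=2
i=3: a=5 ⇒ p=94, q=11
…
i=5: a=1 ⇒ p=581, q=68
…
i=9: a=1 ⇒ p=36406, q=4261
i=10: a=5 ⇒ p=200767, q=23498
i=11: a=5 ⇒ p=1040241, q=121751
i=12: a=1 ⇒ p=1241008, q=145249
i=13: a=1 ⇒ p=2281249, q=267000
(x₁, y₁) = (2281249, 267000);  2281249² − 73·267000² = 1 ✓
k=2:  x_2 = 2281249·2281249+73·267000·267000 = 10408194000001,  y_2 = 2281249·267000+267000·2281249 = 1218186966000
k=3:  x_3 = 2281249·10408194000001+73·267000·1218186966000 = 47487364308614281249,  y_3 = 2281249·1218186966000+267000·10408194000001 = 5557975596000801000
k=4:  x_4 = 2281249·47487364308614281249+73·267000·5557975596000801000 = 216661004683313632776000001,  y_4 = 2281249·5557975596000801000+267000·47487364308614281249 = 25358252540801244373932000
k=5:  x_5 = 2281249·216661004683313632776000001+73·267000·25358252540801244373932000 = 988515400545561595548925838281249,  y_5 = 2281249·25358252540801244373932000+267000·216661004683313632776000001 = 115696976500895037877980001335000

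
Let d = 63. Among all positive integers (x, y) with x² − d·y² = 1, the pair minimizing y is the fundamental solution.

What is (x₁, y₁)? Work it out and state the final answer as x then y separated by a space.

√63 = [7; 1,14, …], period ℓ=2 (even) → k=1
a_0=7:  p_0=7·1+0=7,  q_0=7·0+1=1
a_1=1:  p_1=1·7+1=8,  q_1=1·1+0=1
fundamental: x₁=8, y₁=1  (since 64 − 63·1 = 1)

8 1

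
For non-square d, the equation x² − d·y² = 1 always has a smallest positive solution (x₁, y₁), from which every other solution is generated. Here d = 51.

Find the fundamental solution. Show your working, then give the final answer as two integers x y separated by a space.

50 7

[7; 7,14] for √51; ℓ=2 ⇒ convergent index 1
k=0  a_k=7  p_k/q_k = 7/1
k=1  a_k=7  p_k/q_k = 50/7
fundamental: x₁=50, y₁=7  (since 2500 − 51·49 = 1)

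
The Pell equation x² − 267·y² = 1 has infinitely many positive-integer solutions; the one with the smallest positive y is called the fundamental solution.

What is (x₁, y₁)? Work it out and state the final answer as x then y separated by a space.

√267 = [16; 2,1,15,1,2,32, …], period ℓ=6 (even) → k=5
step 0: (16, 1)  from 16·(1,0) + (0,1)
step 1: (33, 2)  from 2·(16,1) + (1,0)
step 2: (49, 3)  from 1·(33,2) + (16,1)
step 3: (768, 47)  from 15·(49,3) + (33,2)
step 4: (817, 50)  from 1·(768,47) + (49,3)
step 5: (2402, 147)  from 2·(817,50) + (768,47)
(x₁, y₁) = (2402, 147);  2402² − 267·147² = 1 ✓

2402 147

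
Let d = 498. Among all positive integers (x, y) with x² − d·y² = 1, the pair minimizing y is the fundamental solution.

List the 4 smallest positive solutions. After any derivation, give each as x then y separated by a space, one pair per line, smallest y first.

179777 8056
64639539457 2896567024
23241404969742401 1041472259739240
8356540122426119709697 374465516875386131936

[22; 3,6,22,6,3,44] for √498; ℓ=6 ⇒ convergent index 5
i=0: a=22 ⇒ p=22, q=1
…
i=2: a=6 ⇒ p=424, q=19
i=3: a=22 ⇒ p=9395, q=421
i=4: a=6 ⇒ p=56794, q=2545
i=5: a=3 ⇒ p=179777, q=8056
(x₁, y₁) = (179777, 8056);  179777² − 498·8056² = 1 ✓
n=2: (179777,8056)∘(179777,8056) = (179777·179777+498·8056·8056, 179777·8056+8056·179777) = (64639539457,2896567024)
n=3: (64639539457,2896567024)∘(179777,8056) = (179777·64639539457+498·8056·2896567024, 179777·2896567024+8056·64639539457) = (23241404969742401,1041472259739240)
n=4: (23241404969742401,1041472259739240)∘(179777,8056) = (179777·23241404969742401+498·8056·1041472259739240, 179777·1041472259739240+8056·23241404969742401) = (8356540122426119709697,374465516875386131936)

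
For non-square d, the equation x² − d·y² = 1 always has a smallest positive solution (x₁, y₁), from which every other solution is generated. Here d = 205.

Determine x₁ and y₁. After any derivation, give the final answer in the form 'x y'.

√205 = [14; 3,6,1,4,1,6,3,28, …], period ℓ=8 (even) → k=7
step 0: (14, 1)  from 14·(1,0) + (0,1)
…
step 2: (272, 19)  from 6·(43,3) + (14,1)
…
step 4: (1532, 107)  from 4·(315,22) + (272,19)
step 5: (1847, 129)  from 1·(1532,107) + (315,22)
step 6: (12614, 881)  from 6·(1847,129) + (1532,107)
step 7: (39689, 2772)  from 3·(12614,881) + (1847,129)
fundamental: x₁=39689, y₁=2772  (since 1575216721 − 205·7683984 = 1)

39689 2772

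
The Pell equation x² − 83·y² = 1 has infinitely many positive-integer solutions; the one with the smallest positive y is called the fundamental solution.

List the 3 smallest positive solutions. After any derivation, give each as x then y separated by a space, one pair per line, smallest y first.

82 9
13447 1476
2205226 242055

d=83: √d = [9; 9,18] (ℓ=2, even), read p_1/q_1
step 0: (9, 1)  from 9·(1,0) + (0,1)
step 1: (82, 9)  from 9·(9,1) + (1,0)
(x₁, y₁) = (82, 9);  82² − 83·9² = 1 ✓
(x_2, y_2) = (82·82 + 83·9·9, 82·9 + 9·82) = (13447, 1476)
(x_3, y_3) = (82·13447 + 83·9·1476, 82·1476 + 9·13447) = (2205226, 242055)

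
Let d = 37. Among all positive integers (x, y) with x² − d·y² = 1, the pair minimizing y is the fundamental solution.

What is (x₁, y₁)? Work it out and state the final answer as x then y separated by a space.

73 12

[6; 12] for √37; ℓ=1 ⇒ convergent index 1
a_0=6:  p_0=6·1+0=6,  q_0=6·0+1=1
a_1=12:  p_1=12·6+1=73,  q_1=12·1+0=12
→ (73, 12).  Check: 73²=5329, 37·12²=5328, difference 1.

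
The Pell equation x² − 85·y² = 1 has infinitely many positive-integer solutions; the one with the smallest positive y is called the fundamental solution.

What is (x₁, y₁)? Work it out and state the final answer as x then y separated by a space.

285769 30996

√85 = [9; 4,1,1,4,18, …], period ℓ=5 (odd) → k=9
a_0=9:  p_0=9·1+0=9,  q_0=9·0+1=1
…
a_4=4:  p_4=4·83+46=378,  q_4=4·9+5=41
a_5=18:  p_5=18·378+83=6887,  q_5=18·41+9=747
…
a_7=1:  p_7=1·27926+6887=34813,  q_7=1·3029+747=3776
a_8=1:  p_8=1·34813+27926=62739,  q_8=1·3776+3029=6805
a_9=4:  p_9=4·62739+34813=285769,  q_9=4·6805+3776=30996
(x₁, y₁) = (285769, 30996);  285769² − 85·30996² = 1 ✓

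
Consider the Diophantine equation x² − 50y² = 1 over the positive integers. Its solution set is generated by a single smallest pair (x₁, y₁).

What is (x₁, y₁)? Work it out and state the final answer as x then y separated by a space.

99 14

d=50: √d = [7; 14] (ℓ=1, odd), read p_1/q_1
a_0=7:  p_0=7·1+0=7,  q_0=7·0+1=1
a_1=14:  p_1=14·7+1=99,  q_1=14·1+0=14
fundamental: x₁=99, y₁=14  (since 9801 − 50·196 = 1)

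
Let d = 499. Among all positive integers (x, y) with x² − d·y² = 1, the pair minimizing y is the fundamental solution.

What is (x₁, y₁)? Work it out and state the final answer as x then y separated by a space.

√499 → a₀=22, period (2,1,21,1,2,44); ℓ=6 even so k=5
k=0  a_k=22  p_k/q_k = 22/1
k=1  a_k=2  p_k/q_k = 45/2
k=2  a_k=1  p_k/q_k = 67/3
k=3  a_k=21  p_k/q_k = 1452/65
k=4  a_k=1  p_k/q_k = 1519/68
k=5  a_k=2  p_k/q_k = 4490/201
(x₁, y₁) = (4490, 201);  4490² − 499·201² = 1 ✓

4490 201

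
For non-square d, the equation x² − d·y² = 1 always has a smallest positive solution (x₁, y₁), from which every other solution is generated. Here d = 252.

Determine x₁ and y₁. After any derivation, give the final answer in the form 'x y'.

√252 = [15; 1,6,1,30, …], period ℓ=4 (even) → k=3
k=0  a_k=15  p_k/q_k = 15/1
…
k=2  a_k=6  p_k/q_k = 111/7
k=3  a_k=1  p_k/q_k = 127/8
fundamental: x₁=127, y₁=8  (since 16129 − 252·64 = 1)

127 8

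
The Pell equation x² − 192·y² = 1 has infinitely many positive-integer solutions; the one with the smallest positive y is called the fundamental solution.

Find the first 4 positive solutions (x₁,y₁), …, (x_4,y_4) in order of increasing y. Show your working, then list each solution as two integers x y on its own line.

97 7
18817 1358
3650401 263445
708158977 51106972

[13; 1,5,1,26] for √192; ℓ=4 ⇒ convergent index 3
a_0=13:  p_0=13·1+0=13,  q_0=13·0+1=1
a_1=1:  p_1=1·13+1=14,  q_1=1·1+0=1
a_2=5:  p_2=5·14+13=83,  q_2=5·1+1=6
a_3=1:  p_3=1·83+14=97,  q_3=1·6+1=7
fundamental: x₁=97, y₁=7  (since 9409 − 192·49 = 1)
(97+7√192)^2 = 18817 + 1358√192
(97+7√192)^3 = 3650401 + 263445√192
(97+7√192)^4 = 708158977 + 51106972√192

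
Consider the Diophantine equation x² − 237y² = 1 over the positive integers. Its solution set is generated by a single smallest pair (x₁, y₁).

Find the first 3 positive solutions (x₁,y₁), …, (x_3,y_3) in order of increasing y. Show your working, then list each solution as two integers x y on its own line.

[15; 2,1,1,7,10,7,1,1,2,30] for √237; ℓ=10 ⇒ convergent index 9
step 0: (15, 1)  from 15·(1,0) + (0,1)
step 1: (31, 2)  from 2·(15,1) + (1,0)
step 2: (46, 3)  from 1·(31,2) + (15,1)
step 3: (77, 5)  from 1·(46,3) + (31,2)
…
step 8: (90075, 5851)  from 1·(48001,3118) + (42074,2733)
step 9: (228151, 14820)  from 2·(90075,5851) + (48001,3118)
(x₁, y₁) = (228151, 14820);  228151² − 237·14820² = 1 ✓
k=2:  x_2 = 228151·228151+237·14820·14820 = 104105757601,  y_2 = 228151·14820+14820·228151 = 6762395640
k=3:  x_3 = 228151·104105757601+237·14820·6762395640 = 47503665404623351,  y_3 = 228151·6762395640+14820·104105757601 = 3085694655308460

228151 14820
104105757601 6762395640
47503665404623351 3085694655308460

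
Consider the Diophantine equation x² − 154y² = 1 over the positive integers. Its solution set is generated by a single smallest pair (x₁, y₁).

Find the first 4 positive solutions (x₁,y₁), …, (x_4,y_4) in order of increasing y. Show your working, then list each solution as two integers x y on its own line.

21295 1716
906954049 73084440
38627172925615 3112666297884
1645131293994988801 132568457553795120

[12; 2,2,3,1,2,1,3,2,2,24] for √154; ℓ=10 ⇒ convergent index 9
a_0=12:  p_0=12·1+0=12,  q_0=12·0+1=1
…
a_2=2:  p_2=2·25+12=62,  q_2=2·2+1=5
…
a_4=1:  p_4=1·211+62=273,  q_4=1·17+5=22
…
a_6=1:  p_6=1·757+273=1030,  q_6=1·61+22=83
a_7=3:  p_7=3·1030+757=3847,  q_7=3·83+61=310
a_8=2:  p_8=2·3847+1030=8724,  q_8=2·310+83=703
a_9=2:  p_9=2·8724+3847=21295,  q_9=2·703+310=1716
→ (21295, 1716).  Check: 21295²=453477025, 154·1716²=453477024, difference 1.
k=2:  x_2 = 21295·21295+154·1716·1716 = 906954049,  y_2 = 21295·1716+1716·21295 = 73084440
k=3:  x_3 = 21295·906954049+154·1716·73084440 = 38627172925615,  y_3 = 21295·73084440+1716·906954049 = 3112666297884
k=4:  x_4 = 21295·38627172925615+154·1716·3112666297884 = 1645131293994988801,  y_4 = 21295·3112666297884+1716·38627172925615 = 132568457553795120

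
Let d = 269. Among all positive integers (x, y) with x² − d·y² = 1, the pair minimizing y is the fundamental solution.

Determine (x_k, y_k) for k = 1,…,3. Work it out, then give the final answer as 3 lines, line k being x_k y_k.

√269 = [16; 2,2,32, …], period ℓ=3 (odd) → k=5
k=0  a_k=16  p_k/q_k = 16/1
k=1  a_k=2  p_k/q_k = 33/2
…
k=4  a_k=2  p_k/q_k = 5396/329
k=5  a_k=2  p_k/q_k = 13449/820
fundamental: x₁=13449, y₁=820  (since 180875601 − 269·672400 = 1)
n=2: (13449,820)∘(13449,820) = (13449·13449+269·820·820, 13449·820+820·13449) = (361751201,22056360)
n=3: (361751201,22056360)∘(13449,820) = (13449·361751201+269·820·22056360, 13449·22056360+820·361751201) = (9730383791049,593271970460)

13449 820
361751201 22056360
9730383791049 593271970460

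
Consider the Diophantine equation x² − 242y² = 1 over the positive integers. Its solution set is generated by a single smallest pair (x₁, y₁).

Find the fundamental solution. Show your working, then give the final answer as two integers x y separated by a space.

19601 1260

√242 = [15; 1,1,3,1,14,1,3,1,1,30, …], period ℓ=10 (even) → k=9
i=0: a=15 ⇒ p=15, q=1
i=1: a=1 ⇒ p=16, q=1
i=2: a=1 ⇒ p=31, q=2
i=3: a=3 ⇒ p=109, q=7
i=4: a=1 ⇒ p=140, q=9
…
i=6: a=1 ⇒ p=2209, q=142
i=7: a=3 ⇒ p=8696, q=559
i=8: a=1 ⇒ p=10905, q=701
i=9: a=1 ⇒ p=19601, q=1260
fundamental: x₁=19601, y₁=1260  (since 384199201 − 242·1587600 = 1)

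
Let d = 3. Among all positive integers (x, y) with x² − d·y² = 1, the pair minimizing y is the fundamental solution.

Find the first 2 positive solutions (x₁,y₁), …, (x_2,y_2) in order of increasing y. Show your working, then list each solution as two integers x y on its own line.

2 1
7 4

d=3: √d = [1; 1,2] (ℓ=2, even), read p_1/q_1
k=0  a_k=1  p_k/q_k = 1/1
k=1  a_k=1  p_k/q_k = 2/1
→ (2, 1).  Check: 2²=4, 3·1²=3, difference 1.
(x_2, y_2) = (2·2 + 3·1·1, 2·1 + 1·2) = (7, 4)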